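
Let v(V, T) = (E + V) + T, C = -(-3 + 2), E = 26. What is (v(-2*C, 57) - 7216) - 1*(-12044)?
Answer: 4909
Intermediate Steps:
C = 1 (C = -1*(-1) = 1)
v(V, T) = 26 + T + V (v(V, T) = (26 + V) + T = 26 + T + V)
(v(-2*C, 57) - 7216) - 1*(-12044) = ((26 + 57 - 2*1) - 7216) - 1*(-12044) = ((26 + 57 - 2) - 7216) + 12044 = (81 - 7216) + 12044 = -7135 + 12044 = 4909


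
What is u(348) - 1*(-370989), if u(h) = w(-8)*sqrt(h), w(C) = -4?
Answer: 370989 - 8*sqrt(87) ≈ 3.7091e+5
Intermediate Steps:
u(h) = -4*sqrt(h)
u(348) - 1*(-370989) = -8*sqrt(87) - 1*(-370989) = -8*sqrt(87) + 370989 = 370989 - 8*sqrt(87)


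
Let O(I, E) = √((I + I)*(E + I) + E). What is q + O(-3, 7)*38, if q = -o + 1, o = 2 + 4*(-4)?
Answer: 15 + 38*I*√17 ≈ 15.0 + 156.68*I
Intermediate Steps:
o = -14 (o = 2 - 16 = -14)
q = 15 (q = -1*(-14) + 1 = 14 + 1 = 15)
O(I, E) = √(E + 2*I*(E + I)) (O(I, E) = √((2*I)*(E + I) + E) = √(2*I*(E + I) + E) = √(E + 2*I*(E + I)))
q + O(-3, 7)*38 = 15 + √(7 + 2*(-3)² + 2*7*(-3))*38 = 15 + √(7 + 2*9 - 42)*38 = 15 + √(7 + 18 - 42)*38 = 15 + √(-17)*38 = 15 + (I*√17)*38 = 15 + 38*I*√17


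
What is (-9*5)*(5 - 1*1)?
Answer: -180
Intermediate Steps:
(-9*5)*(5 - 1*1) = -45*(5 - 1) = -45*4 = -180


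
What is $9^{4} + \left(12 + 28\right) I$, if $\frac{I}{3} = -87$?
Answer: $-3879$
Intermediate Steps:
$I = -261$ ($I = 3 \left(-87\right) = -261$)
$9^{4} + \left(12 + 28\right) I = 9^{4} + \left(12 + 28\right) \left(-261\right) = 6561 + 40 \left(-261\right) = 6561 - 10440 = -3879$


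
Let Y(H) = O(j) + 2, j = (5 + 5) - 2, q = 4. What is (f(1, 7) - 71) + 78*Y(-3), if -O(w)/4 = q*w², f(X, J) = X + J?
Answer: -79779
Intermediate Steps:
j = 8 (j = 10 - 2 = 8)
f(X, J) = J + X
O(w) = -16*w²
Y(H) = -1022 (Y(H) = -16*8² + 2 = -16*64 + 2 = -1024 + 2 = -1022)
(f(1, 7) - 71) + 78*Y(-3) = ((7 + 1) - 71) + 78*(-1022) = (8 - 71) - 79716 = -63 - 79716 = -79779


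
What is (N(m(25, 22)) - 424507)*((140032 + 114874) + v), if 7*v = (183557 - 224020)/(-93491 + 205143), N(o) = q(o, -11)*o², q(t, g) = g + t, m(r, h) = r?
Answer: -82829318257793397/781564 ≈ -1.0598e+11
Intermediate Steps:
N(o) = o²*(-11 + o) (N(o) = (-11 + o)*o² = o²*(-11 + o))
v = -40463/781564 (v = ((183557 - 224020)/(-93491 + 205143))/7 = (-40463/111652)/7 = (-40463*1/111652)/7 = (⅐)*(-40463/111652) = -40463/781564 ≈ -0.051772)
(N(m(25, 22)) - 424507)*((140032 + 114874) + v) = (25²*(-11 + 25) - 424507)*((140032 + 114874) - 40463/781564) = (625*14 - 424507)*(254906 - 40463/781564) = (8750 - 424507)*(199225312521/781564) = -415757*199225312521/781564 = -82829318257793397/781564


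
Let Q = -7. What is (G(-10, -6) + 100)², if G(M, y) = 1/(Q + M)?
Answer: 2886601/289 ≈ 9988.2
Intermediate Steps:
G(M, y) = 1/(-7 + M)
(G(-10, -6) + 100)² = (1/(-7 - 10) + 100)² = (1/(-17) + 100)² = (-1/17 + 100)² = (1699/17)² = 2886601/289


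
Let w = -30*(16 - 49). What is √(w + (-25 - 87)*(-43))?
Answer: √5806 ≈ 76.197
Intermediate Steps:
w = 990 (w = -30*(-33) = 990)
√(w + (-25 - 87)*(-43)) = √(990 + (-25 - 87)*(-43)) = √(990 - 112*(-43)) = √(990 + 4816) = √5806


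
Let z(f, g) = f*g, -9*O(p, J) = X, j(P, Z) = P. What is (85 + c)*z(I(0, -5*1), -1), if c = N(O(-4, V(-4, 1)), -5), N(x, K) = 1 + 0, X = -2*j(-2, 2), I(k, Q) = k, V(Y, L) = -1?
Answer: 0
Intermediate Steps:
X = 4 (X = -2*(-2) = 4)
O(p, J) = -4/9 (O(p, J) = -⅑*4 = -4/9)
N(x, K) = 1
c = 1
(85 + c)*z(I(0, -5*1), -1) = (85 + 1)*(0*(-1)) = 86*0 = 0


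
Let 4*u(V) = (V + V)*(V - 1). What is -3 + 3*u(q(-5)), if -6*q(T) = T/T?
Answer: -65/24 ≈ -2.7083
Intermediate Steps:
q(T) = -⅙ (q(T) = -T/(6*T) = -⅙*1 = -⅙)
u(V) = V*(-1 + V)/2 (u(V) = ((V + V)*(V - 1))/4 = ((2*V)*(-1 + V))/4 = (2*V*(-1 + V))/4 = V*(-1 + V)/2)
-3 + 3*u(q(-5)) = -3 + 3*((½)*(-⅙)*(-1 - ⅙)) = -3 + 3*((½)*(-⅙)*(-7/6)) = -3 + 3*(7/72) = -3 + 7/24 = -65/24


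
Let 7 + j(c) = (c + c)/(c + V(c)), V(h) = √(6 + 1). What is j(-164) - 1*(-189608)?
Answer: 5098235081/26889 + 328*√7/26889 ≈ 1.8960e+5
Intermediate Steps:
V(h) = √7
j(c) = -7 + 2*c/(c + √7) (j(c) = -7 + (c + c)/(c + √7) = -7 + (2*c)/(c + √7) = -7 + 2*c/(c + √7))
j(-164) - 1*(-189608) = (-7*√7 - 5*(-164))/(-164 + √7) - 1*(-189608) = (-7*√7 + 820)/(-164 + √7) + 189608 = (820 - 7*√7)/(-164 + √7) + 189608 = 189608 + (820 - 7*√7)/(-164 + √7)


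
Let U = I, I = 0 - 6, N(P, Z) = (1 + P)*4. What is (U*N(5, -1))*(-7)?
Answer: 1008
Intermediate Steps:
N(P, Z) = 4 + 4*P
I = -6
U = -6
(U*N(5, -1))*(-7) = -6*(4 + 4*5)*(-7) = -6*(4 + 20)*(-7) = -6*24*(-7) = -144*(-7) = 1008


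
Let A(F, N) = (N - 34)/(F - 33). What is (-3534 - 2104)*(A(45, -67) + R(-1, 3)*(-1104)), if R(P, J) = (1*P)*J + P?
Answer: -149099729/6 ≈ -2.4850e+7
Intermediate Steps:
A(F, N) = (-34 + N)/(-33 + F)
R(P, J) = P + J*P (R(P, J) = P*J + P = J*P + P = P + J*P)
(-3534 - 2104)*(A(45, -67) + R(-1, 3)*(-1104)) = (-3534 - 2104)*((-34 - 67)/(-33 + 45) - (1 + 3)*(-1104)) = -5638*(-101/12 - 1*4*(-1104)) = -5638*((1/12)*(-101) - 4*(-1104)) = -5638*(-101/12 + 4416) = -5638*52891/12 = -149099729/6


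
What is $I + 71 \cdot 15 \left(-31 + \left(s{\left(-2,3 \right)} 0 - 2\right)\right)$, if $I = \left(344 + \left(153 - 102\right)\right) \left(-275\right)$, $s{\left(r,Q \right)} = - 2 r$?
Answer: $-143770$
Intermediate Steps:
$I = -108625$ ($I = \left(344 + \left(153 - 102\right)\right) \left(-275\right) = \left(344 + 51\right) \left(-275\right) = 395 \left(-275\right) = -108625$)
$I + 71 \cdot 15 \left(-31 + \left(s{\left(-2,3 \right)} 0 - 2\right)\right) = -108625 + 71 \cdot 15 \left(-31 - \left(2 - \left(-2\right) \left(-2\right) 0\right)\right) = -108625 + 1065 \left(-31 + \left(4 \cdot 0 - 2\right)\right) = -108625 + 1065 \left(-31 + \left(0 - 2\right)\right) = -108625 + 1065 \left(-31 - 2\right) = -108625 + 1065 \left(-33\right) = -108625 - 35145 = -143770$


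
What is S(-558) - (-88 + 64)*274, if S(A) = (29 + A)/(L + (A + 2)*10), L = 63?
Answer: 1571687/239 ≈ 6576.1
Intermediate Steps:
S(A) = (29 + A)/(83 + 10*A) (S(A) = (29 + A)/(63 + (A + 2)*10) = (29 + A)/(63 + (2 + A)*10) = (29 + A)/(63 + (20 + 10*A)) = (29 + A)/(83 + 10*A))
S(-558) - (-88 + 64)*274 = (29 - 558)/(83 + 10*(-558)) - (-88 + 64)*274 = -529/(83 - 5580) - (-24)*274 = -529/(-5497) - 1*(-6576) = -1/5497*(-529) + 6576 = 23/239 + 6576 = 1571687/239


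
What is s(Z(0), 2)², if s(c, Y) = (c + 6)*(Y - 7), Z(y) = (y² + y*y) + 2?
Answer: 1600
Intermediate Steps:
Z(y) = 2 + 2*y² (Z(y) = (y² + y²) + 2 = 2*y² + 2 = 2 + 2*y²)
s(c, Y) = (-7 + Y)*(6 + c) (s(c, Y) = (6 + c)*(-7 + Y) = (-7 + Y)*(6 + c))
s(Z(0), 2)² = (-42 - 7*(2 + 2*0²) + 6*2 + 2*(2 + 2*0²))² = (-42 - 7*(2 + 2*0) + 12 + 2*(2 + 2*0))² = (-42 - 7*(2 + 0) + 12 + 2*(2 + 0))² = (-42 - 7*2 + 12 + 2*2)² = (-42 - 14 + 12 + 4)² = (-40)² = 1600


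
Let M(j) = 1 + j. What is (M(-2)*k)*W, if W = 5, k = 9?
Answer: -45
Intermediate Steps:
(M(-2)*k)*W = ((1 - 2)*9)*5 = -1*9*5 = -9*5 = -45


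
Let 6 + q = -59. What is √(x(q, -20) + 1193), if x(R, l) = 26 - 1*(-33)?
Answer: 2*√313 ≈ 35.384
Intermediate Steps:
q = -65 (q = -6 - 59 = -65)
x(R, l) = 59 (x(R, l) = 26 + 33 = 59)
√(x(q, -20) + 1193) = √(59 + 1193) = √1252 = 2*√313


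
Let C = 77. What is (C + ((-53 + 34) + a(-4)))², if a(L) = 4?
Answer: 3844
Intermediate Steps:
(C + ((-53 + 34) + a(-4)))² = (77 + ((-53 + 34) + 4))² = (77 + (-19 + 4))² = (77 - 15)² = 62² = 3844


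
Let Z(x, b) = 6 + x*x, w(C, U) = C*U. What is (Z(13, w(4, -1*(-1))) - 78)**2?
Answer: 9409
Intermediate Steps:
Z(x, b) = 6 + x**2
(Z(13, w(4, -1*(-1))) - 78)**2 = ((6 + 13**2) - 78)**2 = ((6 + 169) - 78)**2 = (175 - 78)**2 = 97**2 = 9409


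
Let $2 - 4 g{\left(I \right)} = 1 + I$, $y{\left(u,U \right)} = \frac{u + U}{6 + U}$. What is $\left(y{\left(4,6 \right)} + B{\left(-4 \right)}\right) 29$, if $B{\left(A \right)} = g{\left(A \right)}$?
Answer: $\frac{725}{12} \approx 60.417$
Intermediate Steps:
$y{\left(u,U \right)} = \frac{U + u}{6 + U}$
$g{\left(I \right)} = \frac{1}{4} - \frac{I}{4}$ ($g{\left(I \right)} = \frac{1}{2} - \frac{1 + I}{4} = \frac{1}{2} - \left(\frac{1}{4} + \frac{I}{4}\right) = \frac{1}{4} - \frac{I}{4}$)
$B{\left(A \right)} = \frac{1}{4} - \frac{A}{4}$
$\left(y{\left(4,6 \right)} + B{\left(-4 \right)}\right) 29 = \left(\frac{6 + 4}{6 + 6} + \left(\frac{1}{4} - -1\right)\right) 29 = \left(\frac{1}{12} \cdot 10 + \left(\frac{1}{4} + 1\right)\right) 29 = \left(\frac{1}{12} \cdot 10 + \frac{5}{4}\right) 29 = \left(\frac{5}{6} + \frac{5}{4}\right) 29 = \frac{25}{12} \cdot 29 = \frac{725}{12}$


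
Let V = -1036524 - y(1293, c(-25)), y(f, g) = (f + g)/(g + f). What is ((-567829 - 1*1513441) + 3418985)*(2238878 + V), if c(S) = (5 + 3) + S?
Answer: 1608405643395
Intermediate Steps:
c(S) = 8 + S
y(f, g) = 1 (y(f, g) = (f + g)/(f + g) = 1)
V = -1036525 (V = -1036524 - 1*1 = -1036524 - 1 = -1036525)
((-567829 - 1*1513441) + 3418985)*(2238878 + V) = ((-567829 - 1*1513441) + 3418985)*(2238878 - 1036525) = ((-567829 - 1513441) + 3418985)*1202353 = (-2081270 + 3418985)*1202353 = 1337715*1202353 = 1608405643395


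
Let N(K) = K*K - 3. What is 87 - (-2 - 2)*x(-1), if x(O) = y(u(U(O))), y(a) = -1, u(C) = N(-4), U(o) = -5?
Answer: 83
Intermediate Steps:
N(K) = -3 + K**2 (N(K) = K**2 - 3 = -3 + K**2)
u(C) = 13 (u(C) = -3 + (-4)**2 = -3 + 16 = 13)
x(O) = -1
87 - (-2 - 2)*x(-1) = 87 - (-2 - 2)*(-1) = 87 - (-4)*(-1) = 87 - 1*4 = 87 - 4 = 83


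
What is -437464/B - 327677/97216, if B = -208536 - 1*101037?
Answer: -8415921671/4299349824 ≈ -1.9575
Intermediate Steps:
B = -309573 (B = -208536 - 101037 = -309573)
-437464/B - 327677/97216 = -437464/(-309573) - 327677/97216 = -437464*(-1/309573) - 327677*1/97216 = 437464/309573 - 46811/13888 = -8415921671/4299349824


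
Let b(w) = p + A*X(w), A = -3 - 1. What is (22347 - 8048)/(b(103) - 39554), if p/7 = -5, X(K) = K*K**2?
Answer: -14299/4410497 ≈ -0.0032420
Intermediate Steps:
X(K) = K**3
p = -35 (p = 7*(-5) = -35)
A = -4
b(w) = -35 - 4*w**3
(22347 - 8048)/(b(103) - 39554) = (22347 - 8048)/((-35 - 4*103**3) - 39554) = 14299/((-35 - 4*1092727) - 39554) = 14299/((-35 - 4370908) - 39554) = 14299/(-4370943 - 39554) = 14299/(-4410497) = 14299*(-1/4410497) = -14299/4410497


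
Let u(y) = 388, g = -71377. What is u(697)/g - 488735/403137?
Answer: -35040855251/28774709649 ≈ -1.2178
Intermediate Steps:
u(697)/g - 488735/403137 = 388/(-71377) - 488735/403137 = 388*(-1/71377) - 488735*1/403137 = -388/71377 - 488735/403137 = -35040855251/28774709649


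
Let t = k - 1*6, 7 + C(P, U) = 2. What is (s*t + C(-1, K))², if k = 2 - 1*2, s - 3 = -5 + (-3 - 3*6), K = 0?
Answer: 17689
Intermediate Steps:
C(P, U) = -5 (C(P, U) = -7 + 2 = -5)
s = -23 (s = 3 + (-5 + (-3 - 3*6)) = 3 + (-5 + (-3 - 18)) = 3 + (-5 - 21) = 3 - 26 = -23)
k = 0 (k = 2 - 2 = 0)
t = -6 (t = 0 - 1*6 = 0 - 6 = -6)
(s*t + C(-1, K))² = (-23*(-6) - 5)² = (138 - 5)² = 133² = 17689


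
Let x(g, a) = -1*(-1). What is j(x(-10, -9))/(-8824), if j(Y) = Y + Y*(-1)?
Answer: 0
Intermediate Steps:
x(g, a) = 1
j(Y) = 0 (j(Y) = Y - Y = 0)
j(x(-10, -9))/(-8824) = 0/(-8824) = 0*(-1/8824) = 0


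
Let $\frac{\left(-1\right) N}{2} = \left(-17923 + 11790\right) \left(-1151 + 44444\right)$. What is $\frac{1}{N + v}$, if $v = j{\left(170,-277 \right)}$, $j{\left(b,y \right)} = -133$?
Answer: $\frac{1}{531031805} \approx 1.8831 \cdot 10^{-9}$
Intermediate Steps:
$v = -133$
$N = 531031938$ ($N = - 2 \left(-17923 + 11790\right) \left(-1151 + 44444\right) = - 2 \left(\left(-6133\right) 43293\right) = \left(-2\right) \left(-265515969\right) = 531031938$)
$\frac{1}{N + v} = \frac{1}{531031938 - 133} = \frac{1}{531031805}$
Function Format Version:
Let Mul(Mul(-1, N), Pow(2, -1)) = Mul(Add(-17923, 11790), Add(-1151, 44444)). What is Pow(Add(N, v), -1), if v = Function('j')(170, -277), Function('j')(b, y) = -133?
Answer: Rational(1, 531031805) ≈ 1.8831e-9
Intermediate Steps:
v = -133
N = 531031938 (N = Mul(-2, Mul(Add(-17923, 11790), Add(-1151, 44444))) = Mul(-2, Mul(-6133, 43293)) = Mul(-2, -265515969) = 531031938)
Pow(Add(N, v), -1) = Pow(Add(531031938, -133), -1) = Pow(531031805, -1) = Rational(1, 531031805)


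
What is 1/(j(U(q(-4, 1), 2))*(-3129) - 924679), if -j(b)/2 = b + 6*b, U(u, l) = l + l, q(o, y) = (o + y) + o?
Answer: -1/749455 ≈ -1.3343e-6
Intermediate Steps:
q(o, y) = y + 2*o
U(u, l) = 2*l
j(b) = -14*b (j(b) = -2*(b + 6*b) = -14*b)
1/(j(U(q(-4, 1), 2))*(-3129) - 924679) = 1/(-28*2*(-3129) - 924679) = 1/(-14*4*(-3129) - 924679) = 1/(-56*(-3129) - 924679) = 1/(175224 - 924679) = 1/(-749455) = -1/749455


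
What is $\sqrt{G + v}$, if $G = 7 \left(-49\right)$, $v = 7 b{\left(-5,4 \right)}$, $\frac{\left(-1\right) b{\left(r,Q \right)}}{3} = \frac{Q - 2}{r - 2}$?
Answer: $i \sqrt{337} \approx 18.358 i$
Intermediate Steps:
$b{\left(r,Q \right)} = - \frac{3 \left(-2 + Q\right)}{-2 + r}$ ($b{\left(r,Q \right)} = - 3 \frac{Q - 2}{r - 2} = - 3 \frac{-2 + Q}{-2 + r} = - \frac{3 \left(-2 + Q\right)}{-2 + r}$)
$v = 6$ ($v = 7 \frac{3 \left(2 - 4\right)}{-2 - 5} = 7 \frac{3 \left(2 - 4\right)}{-7} = 7 \cdot 3 \left(- \frac{1}{7}\right) \left(-2\right) = 7 \cdot \frac{6}{7} = 6$)
$G = -343$
$\sqrt{G + v} = \sqrt{-343 + 6} = \sqrt{-337} = i \sqrt{337}$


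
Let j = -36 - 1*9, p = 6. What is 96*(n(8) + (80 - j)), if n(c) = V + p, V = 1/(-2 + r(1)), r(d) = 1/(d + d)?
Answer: 12512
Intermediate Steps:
r(d) = 1/(2*d)
j = -45 (j = -36 - 9 = -45)
V = -⅔ (V = 1/(-2 + (½)/1) = 1/(-2 + (½)*1) = 1/(-2 + ½) = 1/(-3/2) = -⅔ ≈ -0.66667)
n(c) = 16/3 (n(c) = -⅔ + 6 = 16/3)
96*(n(8) + (80 - j)) = 96*(16/3 + (80 - 1*(-45))) = 96*(16/3 + (80 + 45)) = 96*(16/3 + 125) = 96*(391/3) = 12512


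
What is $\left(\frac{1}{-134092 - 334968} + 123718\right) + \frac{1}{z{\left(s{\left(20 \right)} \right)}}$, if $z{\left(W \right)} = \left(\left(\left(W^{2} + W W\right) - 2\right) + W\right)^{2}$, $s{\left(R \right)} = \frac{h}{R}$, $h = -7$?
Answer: $\frac{10285520492167039}{83136663460} \approx 1.2372 \cdot 10^{5}$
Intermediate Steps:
$s{\left(R \right)} = - \frac{7}{R}$
$z{\left(W \right)} = \left(-2 + W + 2 W^{2}\right)^{2}$ ($z{\left(W \right)} = \left(\left(\left(W^{2} + W^{2}\right) - 2\right) + W\right)^{2} = \left(\left(2 W^{2} - 2\right) + W\right)^{2} = \left(\left(-2 + 2 W^{2}\right) + W\right)^{2} = \left(-2 + W + 2 W^{2}\right)^{2}$)
$\left(\frac{1}{-134092 - 334968} + 123718\right) + \frac{1}{z{\left(s{\left(20 \right)} \right)}} = \left(\frac{1}{-134092 - 334968} + 123718\right) + \frac{1}{\left(-2 - \frac{7}{20} + 2 \left(- \frac{7}{20}\right)^{2}\right)^{2}} = \left(\frac{1}{-469060} + 123718\right) + \frac{1}{\left(-2 - \frac{7}{20} + 2 \left(\left(-7\right) \frac{1}{20}\right)^{2}\right)^{2}} = \left(- \frac{1}{469060} + 123718\right) + \frac{1}{\left(-2 - \frac{7}{20} + 2 \left(- \frac{7}{20}\right)^{2}\right)^{2}} = \frac{58031165079}{469060} + \frac{1}{\left(-2 - \frac{7}{20} + 2 \cdot \frac{49}{400}\right)^{2}} = \frac{58031165079}{469060} + \frac{1}{\left(-2 - \frac{7}{20} + \frac{49}{200}\right)^{2}} = \frac{58031165079}{469060} + \frac{1}{\left(- \frac{421}{200}\right)^{2}} = \frac{58031165079}{469060} + \frac{1}{\frac{177241}{40000}} = \frac{58031165079}{469060} + \frac{40000}{177241} = \frac{10285520492167039}{83136663460}$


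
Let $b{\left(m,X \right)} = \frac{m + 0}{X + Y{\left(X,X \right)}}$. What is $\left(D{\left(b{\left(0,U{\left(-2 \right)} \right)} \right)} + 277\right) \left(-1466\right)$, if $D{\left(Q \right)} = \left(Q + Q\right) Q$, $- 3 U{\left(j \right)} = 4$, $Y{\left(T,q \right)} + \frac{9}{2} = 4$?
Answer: $-406082$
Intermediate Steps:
$Y{\left(T,q \right)} = - \frac{1}{2}$ ($Y{\left(T,q \right)} = - \frac{9}{2} + 4 = - \frac{1}{2}$)
$U{\left(j \right)} = - \frac{4}{3}$ ($U{\left(j \right)} = \left(- \frac{1}{3}\right) 4 = - \frac{4}{3}$)
$b{\left(m,X \right)} = \frac{m}{- \frac{1}{2} + X}$ ($b{\left(m,X \right)} = \frac{m + 0}{X - \frac{1}{2}} = \frac{m}{- \frac{1}{2} + X}$)
$D{\left(Q \right)} = 2 Q^{2}$ ($D{\left(Q \right)} = 2 Q Q = 2 Q^{2}$)
$\left(D{\left(b{\left(0,U{\left(-2 \right)} \right)} \right)} + 277\right) \left(-1466\right) = \left(2 \left(2 \cdot 0 \frac{1}{-1 + 2 \left(- \frac{4}{3}\right)}\right)^{2} + 277\right) \left(-1466\right) = \left(2 \left(2 \cdot 0 \frac{1}{-1 - \frac{8}{3}}\right)^{2} + 277\right) \left(-1466\right) = \left(2 \left(2 \cdot 0 \frac{1}{- \frac{11}{3}}\right)^{2} + 277\right) \left(-1466\right) = \left(2 \left(2 \cdot 0 \left(- \frac{3}{11}\right)\right)^{2} + 277\right) \left(-1466\right) = \left(2 \cdot 0^{2} + 277\right) \left(-1466\right) = \left(2 \cdot 0 + 277\right) \left(-1466\right) = \left(0 + 277\right) \left(-1466\right) = 277 \left(-1466\right) = -406082$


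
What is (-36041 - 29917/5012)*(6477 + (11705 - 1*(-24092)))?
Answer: -3818767024033/2506 ≈ -1.5238e+9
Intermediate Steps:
(-36041 - 29917/5012)*(6477 + (11705 - 1*(-24092))) = (-36041 - 29917*1/5012)*(6477 + (11705 + 24092)) = (-36041 - 29917/5012)*(6477 + 35797) = -180667409/5012*42274 = -3818767024033/2506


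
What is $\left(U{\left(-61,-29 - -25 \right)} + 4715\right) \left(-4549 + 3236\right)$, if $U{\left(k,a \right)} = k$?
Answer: $-6110702$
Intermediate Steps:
$\left(U{\left(-61,-29 - -25 \right)} + 4715\right) \left(-4549 + 3236\right) = \left(-61 + 4715\right) \left(-4549 + 3236\right) = 4654 \left(-1313\right) = -6110702$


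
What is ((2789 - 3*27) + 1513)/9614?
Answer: 4221/9614 ≈ 0.43905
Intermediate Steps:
((2789 - 3*27) + 1513)/9614 = ((2789 - 81) + 1513)*(1/9614) = (2708 + 1513)*(1/9614) = 4221*(1/9614) = 4221/9614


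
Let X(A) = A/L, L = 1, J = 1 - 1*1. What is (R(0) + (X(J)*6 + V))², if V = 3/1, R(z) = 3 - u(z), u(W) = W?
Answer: 36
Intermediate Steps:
J = 0 (J = 1 - 1 = 0)
R(z) = 3 - z
V = 3 (V = 3*1 = 3)
X(A) = A (X(A) = A/1 = A*1 = A)
(R(0) + (X(J)*6 + V))² = ((3 - 1*0) + (0*6 + 3))² = ((3 + 0) + (0 + 3))² = (3 + 3)² = 6² = 36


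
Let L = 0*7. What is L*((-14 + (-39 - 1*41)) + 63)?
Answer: 0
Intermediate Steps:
L = 0
L*((-14 + (-39 - 1*41)) + 63) = 0*((-14 + (-39 - 1*41)) + 63) = 0*((-14 + (-39 - 41)) + 63) = 0*((-14 - 80) + 63) = 0*(-94 + 63) = 0*(-31) = 0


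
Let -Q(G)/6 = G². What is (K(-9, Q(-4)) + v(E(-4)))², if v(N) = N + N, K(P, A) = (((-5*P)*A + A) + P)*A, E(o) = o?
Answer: 180448243264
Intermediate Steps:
Q(G) = -6*G²
K(P, A) = A*(A + P - 5*A*P) (K(P, A) = ((-5*A*P + A) + P)*A = ((A - 5*A*P) + P)*A = (A + P - 5*A*P)*A = A*(A + P - 5*A*P))
v(N) = 2*N
(K(-9, Q(-4)) + v(E(-4)))² = ((-6*(-4)²)*(-6*(-4)² - 9 - 5*(-6*(-4)²)*(-9)) + 2*(-4))² = ((-6*16)*(-6*16 - 9 - 5*(-6*16)*(-9)) - 8)² = (-96*(-96 - 9 - 5*(-96)*(-9)) - 8)² = (-96*(-96 - 9 - 4320) - 8)² = (-96*(-4425) - 8)² = (424800 - 8)² = 424792² = 180448243264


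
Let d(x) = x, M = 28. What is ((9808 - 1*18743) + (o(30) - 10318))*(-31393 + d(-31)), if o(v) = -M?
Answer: 605886144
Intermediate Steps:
o(v) = -28 (o(v) = -1*28 = -28)
((9808 - 1*18743) + (o(30) - 10318))*(-31393 + d(-31)) = ((9808 - 1*18743) + (-28 - 10318))*(-31393 - 31) = ((9808 - 18743) - 10346)*(-31424) = (-8935 - 10346)*(-31424) = -19281*(-31424) = 605886144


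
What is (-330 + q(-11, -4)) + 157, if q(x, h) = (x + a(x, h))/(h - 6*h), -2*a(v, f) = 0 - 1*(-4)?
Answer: -3473/20 ≈ -173.65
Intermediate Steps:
a(v, f) = -2 (a(v, f) = -(0 - 1*(-4))/2 = -(0 + 4)/2 = -½*4 = -2)
q(x, h) = -(-2 + x)/(5*h) (q(x, h) = (x - 2)/(h - 6*h) = (-2 + x)/((-5*h)) = (-2 + x)*(-1/(5*h)) = -(-2 + x)/(5*h))
(-330 + q(-11, -4)) + 157 = (-330 + (⅕)*(2 - 1*(-11))/(-4)) + 157 = (-330 + (⅕)*(-¼)*(2 + 11)) + 157 = (-330 + (⅕)*(-¼)*13) + 157 = (-330 - 13/20) + 157 = -6613/20 + 157 = -3473/20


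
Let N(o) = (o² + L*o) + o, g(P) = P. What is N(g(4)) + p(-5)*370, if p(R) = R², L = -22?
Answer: 9182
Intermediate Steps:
N(o) = o² - 21*o (N(o) = (o² - 22*o) + o = o² - 21*o)
N(g(4)) + p(-5)*370 = 4*(-21 + 4) + (-5)²*370 = 4*(-17) + 25*370 = -68 + 9250 = 9182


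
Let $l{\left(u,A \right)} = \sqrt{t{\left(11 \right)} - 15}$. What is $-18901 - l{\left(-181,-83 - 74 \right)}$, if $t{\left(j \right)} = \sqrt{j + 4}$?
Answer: $-18901 - i \sqrt{15 - \sqrt{15}} \approx -18901.0 - 3.3357 i$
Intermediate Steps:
$t{\left(j \right)} = \sqrt{4 + j}$
$l{\left(u,A \right)} = \sqrt{-15 + \sqrt{15}}$ ($l{\left(u,A \right)} = \sqrt{\sqrt{4 + 11} - 15} = \sqrt{\sqrt{15} - 15} = \sqrt{-15 + \sqrt{15}}$)
$-18901 - l{\left(-181,-83 - 74 \right)} = -18901 - \sqrt{-15 + \sqrt{15}}$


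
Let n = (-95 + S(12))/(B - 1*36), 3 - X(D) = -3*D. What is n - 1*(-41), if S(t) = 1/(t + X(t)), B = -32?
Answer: 36758/867 ≈ 42.397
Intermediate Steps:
X(D) = 3 + 3*D (X(D) = 3 - (-3)*D = 3 + 3*D)
S(t) = 1/(3 + 4*t) (S(t) = 1/(t + (3 + 3*t)) = 1/(3 + 4*t))
n = 1211/867 (n = (-95 + 1/(3 + 4*12))/(-32 - 1*36) = (-95 + 1/(3 + 48))/(-32 - 36) = (-95 + 1/51)/(-68) = (-95 + 1/51)*(-1/68) = -4844/51*(-1/68) = 1211/867 ≈ 1.3968)
n - 1*(-41) = 1211/867 - 1*(-41) = 1211/867 + 41 = 36758/867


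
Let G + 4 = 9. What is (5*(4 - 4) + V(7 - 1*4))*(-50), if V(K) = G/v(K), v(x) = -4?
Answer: 125/2 ≈ 62.500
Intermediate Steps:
G = 5 (G = -4 + 9 = 5)
V(K) = -5/4 (V(K) = 5/(-4) = 5*(-¼) = -5/4)
(5*(4 - 4) + V(7 - 1*4))*(-50) = (5*(4 - 4) - 5/4)*(-50) = (5*0 - 5/4)*(-50) = (0 - 5/4)*(-50) = -5/4*(-50) = 125/2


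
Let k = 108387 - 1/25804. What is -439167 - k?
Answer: -14129083415/25804 ≈ -5.4755e+5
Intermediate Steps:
k = 2796818147/25804 (k = 108387 - 1*1/25804 = 108387 - 1/25804 = 2796818147/25804 ≈ 1.0839e+5)
-439167 - k = -439167 - 1*2796818147/25804 = -439167 - 2796818147/25804 = -14129083415/25804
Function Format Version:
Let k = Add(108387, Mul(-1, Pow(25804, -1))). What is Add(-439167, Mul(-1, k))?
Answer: Rational(-14129083415, 25804) ≈ -5.4755e+5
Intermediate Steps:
k = Rational(2796818147, 25804) (k = Add(108387, Mul(-1, Rational(1, 25804))) = Add(108387, Rational(-1, 25804)) = Rational(2796818147, 25804) ≈ 1.0839e+5)
Add(-439167, Mul(-1, k)) = Add(-439167, Mul(-1, Rational(2796818147, 25804))) = Add(-439167, Rational(-2796818147, 25804)) = Rational(-14129083415, 25804)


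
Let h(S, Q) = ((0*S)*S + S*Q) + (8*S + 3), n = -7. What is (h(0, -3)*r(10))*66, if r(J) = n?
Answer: -1386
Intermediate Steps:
r(J) = -7
h(S, Q) = 3 + 8*S + Q*S (h(S, Q) = (0*S + Q*S) + (3 + 8*S) = (0 + Q*S) + (3 + 8*S) = Q*S + (3 + 8*S) = 3 + 8*S + Q*S)
(h(0, -3)*r(10))*66 = ((3 + 8*0 - 3*0)*(-7))*66 = ((3 + 0 + 0)*(-7))*66 = (3*(-7))*66 = -21*66 = -1386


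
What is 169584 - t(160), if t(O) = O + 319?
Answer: 169105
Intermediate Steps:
t(O) = 319 + O
169584 - t(160) = 169584 - (319 + 160) = 169584 - 1*479 = 169584 - 479 = 169105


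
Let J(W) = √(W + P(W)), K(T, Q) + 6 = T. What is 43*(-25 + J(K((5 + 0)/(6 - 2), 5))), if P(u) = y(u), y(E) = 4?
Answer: -1075 + 43*I*√3/2 ≈ -1075.0 + 37.239*I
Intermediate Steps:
P(u) = 4
K(T, Q) = -6 + T
J(W) = √(4 + W) (J(W) = √(W + 4) = √(4 + W))
43*(-25 + J(K((5 + 0)/(6 - 2), 5))) = 43*(-25 + √(4 + (-6 + (5 + 0)/(6 - 2)))) = 43*(-25 + √(4 + (-6 + 5/4))) = 43*(-25 + √(4 - 19/4)) = 43*(-25 + √(-¾)) = 43*(-25 + I*√3/2) = -1075 + 43*I*√3/2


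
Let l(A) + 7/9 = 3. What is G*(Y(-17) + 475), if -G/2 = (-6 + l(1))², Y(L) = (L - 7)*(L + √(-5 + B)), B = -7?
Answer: -2041496/81 + 36992*I*√3/27 ≈ -25204.0 + 2373.0*I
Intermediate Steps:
l(A) = 20/9 (l(A) = -7/9 + 3 = 20/9)
Y(L) = (-7 + L)*(L + 2*I*√3) (Y(L) = (L - 7)*(L + √(-5 - 7)) = (-7 + L)*(L + √(-12)) = (-7 + L)*(L + 2*I*√3))
G = -2312/81 (G = -2*(-6 + 20/9)² = -2*(-34/9)² = -2*1156/81 = -2312/81 ≈ -28.543)
G*(Y(-17) + 475) = -2312*(((-17)² - 7*(-17) - 14*I*√3 + 2*I*(-17)*√3) + 475)/81 = -2312*((289 + 119 - 14*I*√3 - 34*I*√3) + 475)/81 = -2312*((408 - 48*I*√3) + 475)/81 = -2312*(883 - 48*I*√3)/81 = -2041496/81 + 36992*I*√3/27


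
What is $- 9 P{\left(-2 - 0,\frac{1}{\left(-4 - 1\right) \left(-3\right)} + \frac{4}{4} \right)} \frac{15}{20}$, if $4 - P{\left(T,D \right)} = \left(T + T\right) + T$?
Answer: $- \frac{135}{2} \approx -67.5$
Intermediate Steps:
$P{\left(T,D \right)} = 4 - 3 T$ ($P{\left(T,D \right)} = 4 - \left(\left(T + T\right) + T\right) = 4 - \left(2 T + T\right) = 4 - 3 T$)
$- 9 P{\left(-2 - 0,\frac{1}{\left(-4 - 1\right) \left(-3\right)} + \frac{4}{4} \right)} \frac{15}{20} = - 9 \left(4 - 3 \left(-2 - 0\right)\right) \frac{15}{20} = - 9 \left(4 - 3 \left(-2 + 0\right)\right) 15 \cdot \frac{1}{20} = - 9 \left(4 - -6\right) \frac{3}{4} = - 9 \left(4 + 6\right) \frac{3}{4} = \left(-9\right) 10 \cdot \frac{3}{4} = \left(-90\right) \frac{3}{4} = - \frac{135}{2}$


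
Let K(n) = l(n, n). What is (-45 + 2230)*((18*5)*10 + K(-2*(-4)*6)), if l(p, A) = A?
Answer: 2071380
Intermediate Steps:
K(n) = n
(-45 + 2230)*((18*5)*10 + K(-2*(-4)*6)) = (-45 + 2230)*((18*5)*10 - 2*(-4)*6) = 2185*(90*10 + 8*6) = 2185*(900 + 48) = 2185*948 = 2071380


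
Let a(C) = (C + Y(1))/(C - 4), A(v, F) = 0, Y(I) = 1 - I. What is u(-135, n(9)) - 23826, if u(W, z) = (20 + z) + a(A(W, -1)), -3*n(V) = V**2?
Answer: -23833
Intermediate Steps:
n(V) = -V**2/3
a(C) = C/(-4 + C) (a(C) = (C + (1 - 1*1))/(C - 4) = (C + (1 - 1))/(-4 + C) = (C + 0)/(-4 + C) = C/(-4 + C))
u(W, z) = 20 + z (u(W, z) = (20 + z) + 0/(-4 + 0) = (20 + z) + 0/(-4) = (20 + z) + 0*(-1/4) = (20 + z) + 0 = 20 + z)
u(-135, n(9)) - 23826 = (20 - 1/3*9**2) - 23826 = (20 - 1/3*81) - 23826 = (20 - 27) - 23826 = -7 - 23826 = -23833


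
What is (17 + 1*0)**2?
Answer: 289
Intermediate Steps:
(17 + 1*0)**2 = (17 + 0)**2 = 17**2 = 289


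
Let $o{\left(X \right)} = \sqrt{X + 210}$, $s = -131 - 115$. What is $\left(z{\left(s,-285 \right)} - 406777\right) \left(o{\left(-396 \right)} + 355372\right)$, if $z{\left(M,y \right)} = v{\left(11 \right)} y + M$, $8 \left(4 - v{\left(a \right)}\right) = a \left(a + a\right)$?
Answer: $-141985950781 - \frac{1598167 i \sqrt{186}}{4} \approx -1.4199 \cdot 10^{11} - 5.449 \cdot 10^{6} i$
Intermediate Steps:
$v{\left(a \right)} = 4 - \frac{a^{2}}{4}$ ($v{\left(a \right)} = 4 - \frac{a \left(a + a\right)}{8} = 4 - \frac{a 2 a}{8} = 4 - \frac{2 a^{2}}{8} = 4 - \frac{a^{2}}{4}$)
$s = -246$
$o{\left(X \right)} = \sqrt{210 + X}$
$z{\left(M,y \right)} = M - \frac{105 y}{4}$ ($z{\left(M,y \right)} = \left(4 - \frac{11^{2}}{4}\right) y + M = \left(4 - \frac{121}{4}\right) y + M = - \frac{105 y}{4} + M = M - \frac{105 y}{4}$)
$\left(z{\left(s,-285 \right)} - 406777\right) \left(o{\left(-396 \right)} + 355372\right) = \left(\left(-246 - - \frac{29925}{4}\right) - 406777\right) \left(\sqrt{210 - 396} + 355372\right) = \left(\left(-246 + \frac{29925}{4}\right) - 406777\right) \left(\sqrt{-186} + 355372\right) = \left(\frac{28941}{4} - 406777\right) \left(i \sqrt{186} + 355372\right) = - \frac{1598167 \left(355372 + i \sqrt{186}\right)}{4} = -141985950781 - \frac{1598167 i \sqrt{186}}{4}$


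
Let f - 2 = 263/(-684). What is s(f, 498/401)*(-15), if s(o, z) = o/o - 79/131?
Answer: -780/131 ≈ -5.9542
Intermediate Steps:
f = 1105/684 (f = 2 + 263/(-684) = 2 + 263*(-1/684) = 2 - 263/684 = 1105/684 ≈ 1.6155)
s(o, z) = 52/131 (s(o, z) = 1 - 79*1/131 = 1 - 79/131 = 52/131)
s(f, 498/401)*(-15) = (52/131)*(-15) = -780/131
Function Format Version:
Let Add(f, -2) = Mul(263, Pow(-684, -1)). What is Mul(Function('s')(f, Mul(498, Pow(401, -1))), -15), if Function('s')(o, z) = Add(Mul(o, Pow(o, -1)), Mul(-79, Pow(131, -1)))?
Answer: Rational(-780, 131) ≈ -5.9542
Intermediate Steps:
f = Rational(1105, 684) (f = Add(2, Mul(263, Pow(-684, -1))) = Add(2, Mul(263, Rational(-1, 684))) = Add(2, Rational(-263, 684)) = Rational(1105, 684) ≈ 1.6155)
Function('s')(o, z) = Rational(52, 131) (Function('s')(o, z) = Add(1, Mul(-79, Rational(1, 131))) = Add(1, Rational(-79, 131)) = Rational(52, 131))
Mul(Function('s')(f, Mul(498, Pow(401, -1))), -15) = Mul(Rational(52, 131), -15) = Rational(-780, 131)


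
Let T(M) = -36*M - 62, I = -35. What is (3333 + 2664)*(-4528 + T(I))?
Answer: -19970010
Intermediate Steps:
T(M) = -62 - 36*M
(3333 + 2664)*(-4528 + T(I)) = (3333 + 2664)*(-4528 + (-62 - 36*(-35))) = 5997*(-4528 + (-62 + 1260)) = 5997*(-4528 + 1198) = 5997*(-3330) = -19970010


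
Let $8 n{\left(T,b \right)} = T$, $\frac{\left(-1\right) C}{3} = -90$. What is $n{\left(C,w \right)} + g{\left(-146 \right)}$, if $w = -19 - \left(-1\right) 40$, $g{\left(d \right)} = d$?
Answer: $- \frac{449}{4} \approx -112.25$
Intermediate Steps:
$w = 21$ ($w = -19 - -40 = -19 + 40 = 21$)
$C = 270$ ($C = \left(-3\right) \left(-90\right) = 270$)
$n{\left(T,b \right)} = \frac{T}{8}$
$n{\left(C,w \right)} + g{\left(-146 \right)} = \frac{1}{8} \cdot 270 - 146 = \frac{135}{4} - 146 = - \frac{449}{4}$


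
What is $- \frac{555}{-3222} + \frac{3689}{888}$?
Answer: $\frac{229237}{52984} \approx 4.3265$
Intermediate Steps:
$- \frac{555}{-3222} + \frac{3689}{888} = \left(-555\right) \left(- \frac{1}{3222}\right) + 3689 \cdot \frac{1}{888} = \frac{185}{1074} + \frac{3689}{888} = \frac{229237}{52984}$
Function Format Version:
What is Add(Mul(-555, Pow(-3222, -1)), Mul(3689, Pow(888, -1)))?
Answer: Rational(229237, 52984) ≈ 4.3265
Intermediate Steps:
Add(Mul(-555, Pow(-3222, -1)), Mul(3689, Pow(888, -1))) = Add(Mul(-555, Rational(-1, 3222)), Mul(3689, Rational(1, 888))) = Add(Rational(185, 1074), Rational(3689, 888)) = Rational(229237, 52984)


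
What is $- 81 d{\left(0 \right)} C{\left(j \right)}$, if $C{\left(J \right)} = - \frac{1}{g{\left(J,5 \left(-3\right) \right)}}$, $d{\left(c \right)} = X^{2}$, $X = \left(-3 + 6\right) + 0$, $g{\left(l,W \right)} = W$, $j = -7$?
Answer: $- \frac{243}{5} \approx -48.6$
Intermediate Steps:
$X = 3$ ($X = 3 + 0 = 3$)
$d{\left(c \right)} = 9$ ($d{\left(c \right)} = 3^{2} = 9$)
$C{\left(J \right)} = \frac{1}{15}$ ($C{\left(J \right)} = - \frac{1}{5 \left(-3\right)} = - \frac{1}{-15} = \left(-1\right) \left(- \frac{1}{15}\right) = \frac{1}{15}$)
$- 81 d{\left(0 \right)} C{\left(j \right)} = \left(-81\right) 9 \cdot \frac{1}{15} = \left(-729\right) \frac{1}{15} = - \frac{243}{5}$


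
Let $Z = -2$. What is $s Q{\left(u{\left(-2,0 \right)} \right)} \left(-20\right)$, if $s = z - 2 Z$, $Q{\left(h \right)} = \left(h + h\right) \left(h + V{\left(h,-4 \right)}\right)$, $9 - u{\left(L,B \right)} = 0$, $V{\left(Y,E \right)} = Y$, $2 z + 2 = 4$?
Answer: $-32400$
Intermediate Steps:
$z = 1$ ($z = -1 + \frac{1}{2} \cdot 4 = -1 + 2 = 1$)
$u{\left(L,B \right)} = 9$ ($u{\left(L,B \right)} = 9 - 0 = 9 + 0 = 9$)
$Q{\left(h \right)} = 4 h^{2}$ ($Q{\left(h \right)} = \left(h + h\right) \left(h + h\right) = 2 h 2 h = 4 h^{2}$)
$s = 5$ ($s = 1 - -4 = 1 + 4 = 5$)
$s Q{\left(u{\left(-2,0 \right)} \right)} \left(-20\right) = 5 \cdot 4 \cdot 9^{2} \left(-20\right) = 5 \cdot 4 \cdot 81 \left(-20\right) = 5 \cdot 324 \left(-20\right) = 1620 \left(-20\right) = -32400$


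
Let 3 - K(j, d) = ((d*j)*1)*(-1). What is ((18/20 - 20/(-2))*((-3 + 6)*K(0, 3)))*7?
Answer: 6867/10 ≈ 686.70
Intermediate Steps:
K(j, d) = 3 + d*j (K(j, d) = 3 - (d*j)*1*(-1) = 3 - d*j*(-1) = 3 - (-1)*d*j = 3 + d*j)
((18/20 - 20/(-2))*((-3 + 6)*K(0, 3)))*7 = ((18/20 - 20/(-2))*((-3 + 6)*(3 + 3*0)))*7 = ((18*(1/20) - 20*(-1/2))*(3*(3 + 0)))*7 = ((9/10 + 10)*(3*3))*7 = ((109/10)*9)*7 = (981/10)*7 = 6867/10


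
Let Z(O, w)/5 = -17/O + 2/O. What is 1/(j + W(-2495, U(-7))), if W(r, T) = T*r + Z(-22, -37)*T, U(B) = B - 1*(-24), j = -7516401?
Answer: -22/166292677 ≈ -1.3230e-7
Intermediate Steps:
U(B) = 24 + B (U(B) = B + 24 = 24 + B)
Z(O, w) = -75/O (Z(O, w) = 5*(-17/O + 2/O) = 5*(-15/O) = -75/O)
W(r, T) = 75*T/22 + T*r (W(r, T) = T*r + (-75/(-22))*T = T*r + (-75*(-1/22))*T = T*r + 75*T/22 = 75*T/22 + T*r)
1/(j + W(-2495, U(-7))) = 1/(-7516401 + (24 - 7)*(75 + 22*(-2495))/22) = 1/(-7516401 + (1/22)*17*(75 - 54890)) = 1/(-7516401 + (1/22)*17*(-54815)) = 1/(-7516401 - 931855/22) = 1/(-166292677/22) = -22/166292677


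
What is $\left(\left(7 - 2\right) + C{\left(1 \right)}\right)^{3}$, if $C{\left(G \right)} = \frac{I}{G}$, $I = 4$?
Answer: $729$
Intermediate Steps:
$C{\left(G \right)} = \frac{4}{G}$
$\left(\left(7 - 2\right) + C{\left(1 \right)}\right)^{3} = \left(\left(7 - 2\right) + \frac{4}{1}\right)^{3} = \left(5 + 4 \cdot 1\right)^{3} = \left(5 + 4\right)^{3} = 9^{3} = 729$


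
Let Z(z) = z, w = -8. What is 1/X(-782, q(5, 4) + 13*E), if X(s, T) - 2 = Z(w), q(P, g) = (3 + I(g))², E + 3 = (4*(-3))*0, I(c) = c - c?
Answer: -⅙ ≈ -0.16667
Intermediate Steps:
I(c) = 0
E = -3 (E = -3 + (4*(-3))*0 = -3 - 12*0 = -3 + 0 = -3)
q(P, g) = 9 (q(P, g) = (3 + 0)² = 3² = 9)
X(s, T) = -6 (X(s, T) = 2 - 8 = -6)
1/X(-782, q(5, 4) + 13*E) = 1/(-6) = -⅙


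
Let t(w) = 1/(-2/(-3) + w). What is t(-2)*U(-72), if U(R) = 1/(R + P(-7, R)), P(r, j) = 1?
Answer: 3/284 ≈ 0.010563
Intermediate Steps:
U(R) = 1/(1 + R) (U(R) = 1/(R + 1) = 1/(1 + R))
t(w) = 1/(⅔ + w) (t(w) = 1/(-2*(-⅓) + w) = 1/(⅔ + w))
t(-2)*U(-72) = (3/(2 + 3*(-2)))/(1 - 72) = (3/(2 - 6))/(-71) = (3/(-4))*(-1/71) = (3*(-¼))*(-1/71) = -¾*(-1/71) = 3/284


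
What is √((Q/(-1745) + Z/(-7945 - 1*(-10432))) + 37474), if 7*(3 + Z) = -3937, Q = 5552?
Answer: 2*√8645080958286127215/30378705 ≈ 193.57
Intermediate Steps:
Z = -3958/7 (Z = -3 + (⅐)*(-3937) = -3 - 3937/7 = -3958/7 ≈ -565.43)
√((Q/(-1745) + Z/(-7945 - 1*(-10432))) + 37474) = √((5552/(-1745) - 3958/(7*(-7945 - 1*(-10432)))) + 37474) = √((5552*(-1/1745) - 3958/(7*(-7945 + 10432))) + 37474) = √((-5552/1745 - 3958/7/2487) + 37474) = √((-5552/1745 - 3958/7*1/2487) + 37474) = √((-5552/1745 - 3958/17409) + 37474) = √(-103561478/30378705 + 37474) = √(1138308029692/30378705) = 2*√8645080958286127215/30378705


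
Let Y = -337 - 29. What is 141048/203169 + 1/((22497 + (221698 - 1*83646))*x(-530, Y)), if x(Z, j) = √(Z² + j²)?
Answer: 47016/67723 + √103714/33302357972 ≈ 0.69424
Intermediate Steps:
Y = -366
141048/203169 + 1/((22497 + (221698 - 1*83646))*x(-530, Y)) = 141048/203169 + 1/((22497 + (221698 - 1*83646))*(√((-530)² + (-366)²))) = 141048*(1/203169) + 1/((22497 + (221698 - 83646))*(√(280900 + 133956))) = 47016/67723 + 1/((22497 + 138052)*(√414856)) = 47016/67723 + 1/(160549*((2*√103714))) = 47016/67723 + (√103714/207428)/160549 = 47016/67723 + √103714/33302357972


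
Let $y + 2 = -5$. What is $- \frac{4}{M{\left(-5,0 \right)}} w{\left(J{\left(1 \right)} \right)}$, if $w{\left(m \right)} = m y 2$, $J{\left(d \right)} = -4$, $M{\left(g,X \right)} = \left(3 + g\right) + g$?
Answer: $32$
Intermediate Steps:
$y = -7$ ($y = -2 - 5 = -7$)
$M{\left(g,X \right)} = 3 + 2 g$
$w{\left(m \right)} = - 14 m$ ($w{\left(m \right)} = m \left(-7\right) 2 = - 7 m 2 = - 14 m$)
$- \frac{4}{M{\left(-5,0 \right)}} w{\left(J{\left(1 \right)} \right)} = - \frac{4}{3 + 2 \left(-5\right)} \left(\left(-14\right) \left(-4\right)\right) = - \frac{4}{3 - 10} \cdot 56 = - \frac{4}{-7} \cdot 56 = \left(-4\right) \left(- \frac{1}{7}\right) 56 = \frac{4}{7} \cdot 56 = 32$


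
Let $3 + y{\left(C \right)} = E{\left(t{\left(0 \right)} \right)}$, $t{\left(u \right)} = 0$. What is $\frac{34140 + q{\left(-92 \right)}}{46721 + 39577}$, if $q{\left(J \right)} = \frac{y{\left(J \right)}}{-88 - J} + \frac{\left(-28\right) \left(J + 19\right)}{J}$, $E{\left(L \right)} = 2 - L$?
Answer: $\frac{1046271}{2646472} \approx 0.39535$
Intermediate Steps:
$y{\left(C \right)} = -1$ ($y{\left(C \right)} = -3 + \left(2 - 0\right) = -3 + \left(2 + 0\right) = -3 + 2 = -1$)
$q{\left(J \right)} = - \frac{1}{-88 - J} + \frac{-532 - 28 J}{J}$ ($q{\left(J \right)} = - \frac{1}{-88 - J} + \frac{\left(-28\right) \left(J + 19\right)}{J} = - \frac{1}{-88 - J} + \frac{\left(-28\right) \left(19 + J\right)}{J} = - \frac{1}{-88 - J} + \frac{-532 - 28 J}{J}$)
$\frac{34140 + q{\left(-92 \right)}}{46721 + 39577} = \frac{34140 + \frac{-46816 - -275540 - 28 \left(-92\right)^{2}}{\left(-92\right) \left(88 - 92\right)}}{46721 + 39577} = \frac{34140 - \frac{-46816 + 275540 - 236992}{92 \left(-4\right)}}{86298} = \left(34140 - - \frac{-46816 + 275540 - 236992}{368}\right) \frac{1}{86298} = \left(34140 - \left(- \frac{1}{368}\right) \left(-8268\right)\right) \frac{1}{86298} = \left(34140 - \frac{2067}{92}\right) \frac{1}{86298} = \frac{3138813}{92} \cdot \frac{1}{86298} = \frac{1046271}{2646472}$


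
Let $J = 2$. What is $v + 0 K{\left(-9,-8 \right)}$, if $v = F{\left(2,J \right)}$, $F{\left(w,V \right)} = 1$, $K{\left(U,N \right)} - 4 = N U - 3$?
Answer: $1$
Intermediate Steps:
$K{\left(U,N \right)} = 1 + N U$ ($K{\left(U,N \right)} = 4 + \left(N U - 3\right) = 4 + \left(-3 + N U\right) = 1 + N U$)
$v = 1$
$v + 0 K{\left(-9,-8 \right)} = 1 + 0 \left(1 - -72\right) = 1 + 0 \left(1 + 72\right) = 1 + 0 \cdot 73 = 1 + 0 = 1$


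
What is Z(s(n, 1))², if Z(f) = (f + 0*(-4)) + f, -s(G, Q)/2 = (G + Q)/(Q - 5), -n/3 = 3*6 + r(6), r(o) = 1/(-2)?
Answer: 10609/4 ≈ 2652.3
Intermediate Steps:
r(o) = -½ (r(o) = 1*(-½) = -½)
n = -105/2 (n = -3*(3*6 - ½) = -3*(18 - ½) = -3*35/2 = -105/2 ≈ -52.500)
s(G, Q) = -2*(G + Q)/(-5 + Q) (s(G, Q) = -2*(G + Q)/(Q - 5) = -2*(G + Q)/(-5 + Q))
Z(f) = 2*f (Z(f) = (f + 0) + f = f + f = 2*f)
Z(s(n, 1))² = (2*(2*(-1*(-105/2) - 1*1)/(-5 + 1)))² = (2*(2*(105/2 - 1)/(-4)))² = (2*(2*(-¼)*(103/2)))² = (2*(-103/4))² = (-103/2)² = 10609/4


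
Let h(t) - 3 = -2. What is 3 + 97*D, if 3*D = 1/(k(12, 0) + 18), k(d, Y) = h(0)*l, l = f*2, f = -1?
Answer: 241/48 ≈ 5.0208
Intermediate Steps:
h(t) = 1 (h(t) = 3 - 2 = 1)
l = -2 (l = -1*2 = -2)
k(d, Y) = -2 (k(d, Y) = 1*(-2) = -2)
D = 1/48 (D = 1/(3*(-2 + 18)) = (1/3)/16 = (1/3)*(1/16) = 1/48 ≈ 0.020833)
3 + 97*D = 3 + 97*(1/48) = 3 + 97/48 = 241/48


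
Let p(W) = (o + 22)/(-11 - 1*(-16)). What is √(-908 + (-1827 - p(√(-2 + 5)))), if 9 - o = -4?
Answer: I*√2742 ≈ 52.364*I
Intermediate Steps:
o = 13 (o = 9 - 1*(-4) = 9 + 4 = 13)
p(W) = 7 (p(W) = (13 + 22)/(-11 - 1*(-16)) = 35/(-11 + 16) = 35/5 = 35*(⅕) = 7)
√(-908 + (-1827 - p(√(-2 + 5)))) = √(-908 + (-1827 - 1*7)) = √(-908 + (-1827 - 7)) = √(-908 - 1834) = √(-2742) = I*√2742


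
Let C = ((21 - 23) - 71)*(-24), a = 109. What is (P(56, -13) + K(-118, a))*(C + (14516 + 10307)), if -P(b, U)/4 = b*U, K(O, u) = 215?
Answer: 83100025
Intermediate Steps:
P(b, U) = -4*U*b (P(b, U) = -4*b*U = -4*U*b)
C = 1752 (C = (-2 - 71)*(-24) = -73*(-24) = 1752)
(P(56, -13) + K(-118, a))*(C + (14516 + 10307)) = (-4*(-13)*56 + 215)*(1752 + (14516 + 10307)) = (2912 + 215)*(1752 + 24823) = 3127*26575 = 83100025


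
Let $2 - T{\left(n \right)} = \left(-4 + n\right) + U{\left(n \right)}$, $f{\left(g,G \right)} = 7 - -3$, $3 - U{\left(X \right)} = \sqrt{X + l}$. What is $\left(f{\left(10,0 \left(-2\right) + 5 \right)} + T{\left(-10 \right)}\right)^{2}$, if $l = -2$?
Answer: $517 + 92 i \sqrt{3} \approx 517.0 + 159.35 i$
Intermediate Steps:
$U{\left(X \right)} = 3 - \sqrt{-2 + X}$ ($U{\left(X \right)} = 3 - \sqrt{X - 2} = 3 - \sqrt{-2 + X}$)
$f{\left(g,G \right)} = 10$ ($f{\left(g,G \right)} = 7 + 3 = 10$)
$T{\left(n \right)} = 3 + \sqrt{-2 + n} - n$ ($T{\left(n \right)} = 2 - \left(\left(-4 + n\right) - \left(-3 + \sqrt{-2 + n}\right)\right) = 2 - \left(-1 + n - \sqrt{-2 + n}\right) = 2 + \left(1 + \sqrt{-2 + n} - n\right) = 3 + \sqrt{-2 + n} - n$)
$\left(f{\left(10,0 \left(-2\right) + 5 \right)} + T{\left(-10 \right)}\right)^{2} = \left(10 + \left(3 + \sqrt{-2 - 10} - -10\right)\right)^{2} = \left(10 + \left(3 + \sqrt{-12} + 10\right)\right)^{2} = \left(10 + \left(3 + 2 i \sqrt{3} + 10\right)\right)^{2} = \left(10 + \left(13 + 2 i \sqrt{3}\right)\right)^{2} = \left(23 + 2 i \sqrt{3}\right)^{2}$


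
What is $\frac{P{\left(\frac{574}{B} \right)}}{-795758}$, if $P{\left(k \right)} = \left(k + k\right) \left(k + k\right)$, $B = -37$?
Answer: $- \frac{658952}{544696351} \approx -0.0012098$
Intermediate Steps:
$P{\left(k \right)} = 4 k^{2}$ ($P{\left(k \right)} = 2 k 2 k = 4 k^{2}$)
$\frac{P{\left(\frac{574}{B} \right)}}{-795758} = \frac{4 \left(\frac{574}{-37}\right)^{2}}{-795758} = 4 \left(574 \left(- \frac{1}{37}\right)\right)^{2} \left(- \frac{1}{795758}\right) = 4 \left(- \frac{574}{37}\right)^{2} \left(- \frac{1}{795758}\right) = 4 \cdot \frac{329476}{1369} \left(- \frac{1}{795758}\right) = \frac{1317904}{1369} \left(- \frac{1}{795758}\right) = - \frac{658952}{544696351}$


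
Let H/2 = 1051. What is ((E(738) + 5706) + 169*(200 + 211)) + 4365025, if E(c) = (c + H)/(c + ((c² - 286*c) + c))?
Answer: 371923635680/83763 ≈ 4.4402e+6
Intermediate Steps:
H = 2102 (H = 2*1051 = 2102)
E(c) = (2102 + c)/(c² - 284*c) (E(c) = (c + 2102)/(c + ((c² - 286*c) + c)) = (2102 + c)/(c + (c² - 285*c)) = (2102 + c)/(c² - 284*c))
((E(738) + 5706) + 169*(200 + 211)) + 4365025 = (((2102 + 738)/(738*(-284 + 738)) + 5706) + 169*(200 + 211)) + 4365025 = (((1/738)*2840/454 + 5706) + 169*411) + 4365025 = (((1/738)*(1/454)*2840 + 5706) + 69459) + 4365025 = ((710/83763 + 5706) + 69459) + 4365025 = (477952388/83763 + 69459) + 4365025 = 6296046605/83763 + 4365025 = 371923635680/83763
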